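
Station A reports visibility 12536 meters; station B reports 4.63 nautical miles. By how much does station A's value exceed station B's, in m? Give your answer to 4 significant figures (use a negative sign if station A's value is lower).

3961 m

station B: 4.63 nmi = 8574.76 m.
Difference: 12536.00 − 8574.76 = 3961 m.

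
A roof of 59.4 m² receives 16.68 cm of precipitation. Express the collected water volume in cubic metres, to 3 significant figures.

Depth: 16.68 cm × 10 = 166.8 mm.
1 mm over 1 m² is 1 L, so volume = 166.8 × 59.4 = 9907.92 L = 9.91 m³.

9.91 cubic metres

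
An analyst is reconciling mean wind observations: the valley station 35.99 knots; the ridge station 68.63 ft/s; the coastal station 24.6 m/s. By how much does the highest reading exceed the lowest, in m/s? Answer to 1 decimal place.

6.1 m/s

the valley station: 35.99 kt = 18.515 m/s.
the ridge station: 68.63 ft/s = 20.918 m/s.
Spread: 24.600 − 18.515 = 6.1 m/s.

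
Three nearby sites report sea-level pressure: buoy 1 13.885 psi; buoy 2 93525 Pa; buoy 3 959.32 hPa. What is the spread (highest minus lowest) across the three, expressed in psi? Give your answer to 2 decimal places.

buoy 2: 93525 Pa = 13.5647 psi.
buoy 3: 959.32 hPa = 13.9138 psi.
Spread: 13.9138 − 13.5647 = 0.35 psi.

0.35 psi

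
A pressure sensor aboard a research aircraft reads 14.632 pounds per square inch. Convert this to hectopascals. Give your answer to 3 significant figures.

1010 hPa

1 psi = 68.9476 hPa, so 14.632 × 68.9476 = 1010 hPa.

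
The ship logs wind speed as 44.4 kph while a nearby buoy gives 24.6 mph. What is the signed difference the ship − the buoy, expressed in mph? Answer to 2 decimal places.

2.99 mph

the ship: 44.4 km/h = 27.5889 mph.
Difference: 27.5889 − 24.6000 = 2.99 mph.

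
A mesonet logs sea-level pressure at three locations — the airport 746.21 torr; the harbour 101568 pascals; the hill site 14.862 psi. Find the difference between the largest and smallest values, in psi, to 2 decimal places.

0.43 psi

the airport: 746.21 mmHg = 14.4293 psi.
the harbour: 101568 Pa = 14.7312 psi.
Spread: 14.8620 − 14.4293 = 0.43 psi.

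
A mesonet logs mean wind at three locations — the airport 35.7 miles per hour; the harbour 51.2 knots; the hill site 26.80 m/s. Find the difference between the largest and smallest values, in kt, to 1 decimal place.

21.1 kt

the airport: 35.7 mph = 31.022 kt.
the hill site: 26.80 m/s = 52.095 kt.
Spread: 52.095 − 31.022 = 21.1 kt.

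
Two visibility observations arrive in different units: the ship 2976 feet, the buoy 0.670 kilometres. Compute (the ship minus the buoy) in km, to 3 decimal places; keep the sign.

the ship: 2976 ft = 0.90708 km.
Difference: 0.90708 − 0.67000 = 0.237 km.

0.237 km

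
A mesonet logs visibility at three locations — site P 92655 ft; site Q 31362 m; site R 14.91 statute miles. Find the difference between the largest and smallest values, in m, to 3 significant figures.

7370 m

site P: 92655 ft = 28241.24 m.
site R: 14.91 SM = 23995.32 m.
Spread: 31362.00 − 23995.32 = 7370 m.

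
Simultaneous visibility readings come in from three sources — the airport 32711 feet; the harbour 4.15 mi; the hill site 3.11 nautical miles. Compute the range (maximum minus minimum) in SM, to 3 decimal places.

the airport: 32711 ft = 6.19527 SM.
the hill site: 3.11 nmi = 3.57892 SM.
Spread: 6.19527 − 3.57892 = 2.616 SM.

2.616 SM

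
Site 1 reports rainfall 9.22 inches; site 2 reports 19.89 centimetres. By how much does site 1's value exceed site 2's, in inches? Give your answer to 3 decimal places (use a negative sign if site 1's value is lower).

site 2: 19.89 cm = 7.83071 in.
Difference: 9.22000 − 7.83071 = 1.389 in.

1.389 in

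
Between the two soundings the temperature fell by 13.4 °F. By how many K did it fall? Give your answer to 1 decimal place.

Converting a difference, only the 9/5 scale factor applies: ΔK = 13.4 × 0.5556 = 7.4 K.

7.4 K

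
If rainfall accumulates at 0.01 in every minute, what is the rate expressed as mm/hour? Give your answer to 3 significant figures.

15.2 mm/hour

0.01 in/minute × 25.4 mm/in × 60 minute/hour = 15.2 mm/hour.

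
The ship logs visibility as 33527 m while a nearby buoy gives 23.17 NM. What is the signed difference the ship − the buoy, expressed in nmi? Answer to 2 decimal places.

the ship: 33527 m = 18.1031 nmi.
Difference: 18.1031 − 23.1700 = -5.07 nmi.

-5.07 nmi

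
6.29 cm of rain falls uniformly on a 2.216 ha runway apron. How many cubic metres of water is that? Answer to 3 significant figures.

1390 cubic metres

Depth: 6.29 cm × 10 = 62.9 mm.
Area: 2.216 ha = 22160 m².
1 mm over 1 m² is 1 L, so volume = 62.9 × 22160 = 1393864 L = 1390 m³.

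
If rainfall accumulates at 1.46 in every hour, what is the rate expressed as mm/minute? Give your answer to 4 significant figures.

1.46 in/hour × 25.4 mm/in × 0.0166667 hour/minute = 0.6181 mm/minute.

0.6181 mm/minute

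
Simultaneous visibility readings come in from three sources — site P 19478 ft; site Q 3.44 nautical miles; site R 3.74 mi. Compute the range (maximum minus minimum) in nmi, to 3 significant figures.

site P: 19478 ft = 3.20567 nmi.
site R: 3.74 SM = 3.24997 nmi.
Spread: 3.44000 − 3.20567 = 0.234 nmi.

0.234 nmi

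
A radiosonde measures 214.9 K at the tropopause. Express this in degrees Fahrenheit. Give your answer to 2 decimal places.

First to °C: -58.25 °C.
Then to °F: -72.85 °F.

-72.85 °F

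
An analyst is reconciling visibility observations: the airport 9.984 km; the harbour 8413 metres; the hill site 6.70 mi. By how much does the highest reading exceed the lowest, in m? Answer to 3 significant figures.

the airport: 9.984 km = 9984.00 m.
the hill site: 6.70 SM = 10782.60 m.
Spread: 10782.60 − 8413.00 = 2370 m.

2370 m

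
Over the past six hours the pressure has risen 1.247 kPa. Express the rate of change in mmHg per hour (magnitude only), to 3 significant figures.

1.247 kPa / 6 h × 7.50062 mmHg/kPa = 1.56 mmHg/h.

1.56 mmHg per hour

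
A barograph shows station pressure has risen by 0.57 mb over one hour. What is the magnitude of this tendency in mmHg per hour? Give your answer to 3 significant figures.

0.428 mmHg per hour

0.57 mb / 1 h × 0.750062 mmHg/mb = 0.428 mmHg/h.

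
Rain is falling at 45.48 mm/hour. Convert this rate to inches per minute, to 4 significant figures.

45.48 mm/hour × 0.0393701 in/mm × 0.0166667 hour/minute = 0.02984 in/minute.

0.02984 in/minute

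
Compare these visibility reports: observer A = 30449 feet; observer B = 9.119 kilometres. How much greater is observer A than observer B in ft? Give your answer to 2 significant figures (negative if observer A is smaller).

observer B: 9.119 km = 29917.98 ft.
Difference: 30449.00 − 29917.98 = 530 ft.

530 ft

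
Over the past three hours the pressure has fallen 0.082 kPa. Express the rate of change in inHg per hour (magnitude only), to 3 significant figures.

0.082 kPa / 3 h × 0.2953 inHg/kPa = 0.00807 inHg/h.

0.00807 inHg per hour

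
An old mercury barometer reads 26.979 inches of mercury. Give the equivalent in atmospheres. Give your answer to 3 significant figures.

0.902 atm

1 inHg = 0.0334211 atm, so 26.979 × 0.0334211 = 0.902 atm.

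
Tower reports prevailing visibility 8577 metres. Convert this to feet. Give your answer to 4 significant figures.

1 m = 3.28084 ft, so 8577 × 3.28084 = 28140 ft.

28140 ft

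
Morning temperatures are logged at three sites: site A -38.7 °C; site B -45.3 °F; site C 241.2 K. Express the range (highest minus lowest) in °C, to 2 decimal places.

site B: -45.3 °F = -42.944 °C.
site C: 241.2 K = -31.950 °C.
Spread: (-31.950) − (-42.944) = 10.994 °C.

10.99 °C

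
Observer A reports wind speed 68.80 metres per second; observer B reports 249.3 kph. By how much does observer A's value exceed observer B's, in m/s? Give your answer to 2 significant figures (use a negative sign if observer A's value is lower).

-0.45 m/s

observer B: 249.3 km/h = 69.2500 m/s.
Difference: 68.8000 − 69.2500 = -0.45 m/s.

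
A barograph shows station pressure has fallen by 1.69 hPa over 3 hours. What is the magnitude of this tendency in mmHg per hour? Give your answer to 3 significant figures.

1.69 hPa / 3 h × 0.750062 mmHg/hPa = 0.423 mmHg/h.

0.423 mmHg per hour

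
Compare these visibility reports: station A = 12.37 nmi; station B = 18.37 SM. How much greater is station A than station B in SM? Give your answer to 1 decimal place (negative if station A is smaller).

-4.1 SM

station A: 12.37 nmi = 14.235 SM.
Difference: 14.235 − 18.370 = -4.1 SM.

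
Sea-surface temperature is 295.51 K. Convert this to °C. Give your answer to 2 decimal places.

22.36 °C

°C = 295.51 − 273.15 = 22.36 °C.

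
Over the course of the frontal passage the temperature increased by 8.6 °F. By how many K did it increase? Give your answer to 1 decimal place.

Converting a difference, only the 9/5 scale factor applies: ΔK = 8.6 × 0.5556 = 4.8 K.

4.8 K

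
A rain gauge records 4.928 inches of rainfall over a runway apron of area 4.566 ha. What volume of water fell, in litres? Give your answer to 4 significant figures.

Depth: 4.928 in × 25.4 = 125.1712 mm.
Area: 4.566 ha = 45660 m².
1 mm over 1 m² is 1 L, so volume = 125.1712 × 45660 = 5715317 L ≈ 5715000 L.

5715000 litres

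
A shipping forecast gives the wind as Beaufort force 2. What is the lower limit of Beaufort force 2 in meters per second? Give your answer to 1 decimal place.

Beaufort 2 (light breeze) spans 1.6–3.3 m/s.

1.6 m/s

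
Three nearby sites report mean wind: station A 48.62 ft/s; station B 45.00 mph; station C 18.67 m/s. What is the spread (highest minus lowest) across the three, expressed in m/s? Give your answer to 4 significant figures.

station A: 48.62 ft/s = 14.81938 m/s.
station B: 45.00 mph = 20.11680 m/s.
Spread: 20.11680 − 14.81938 = 5.297 m/s.

5.297 m/s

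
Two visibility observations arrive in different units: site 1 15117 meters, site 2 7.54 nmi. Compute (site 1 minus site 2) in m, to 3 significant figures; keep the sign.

1150 m

site 2: 7.54 nmi = 13964.08 m.
Difference: 15117.00 − 13964.08 = 1150 m.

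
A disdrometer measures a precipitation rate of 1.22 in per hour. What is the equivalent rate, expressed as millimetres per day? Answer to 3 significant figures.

744 mm/day

1.22 in/hour × 25.4 mm/in × 24 hour/day = 744 mm/day.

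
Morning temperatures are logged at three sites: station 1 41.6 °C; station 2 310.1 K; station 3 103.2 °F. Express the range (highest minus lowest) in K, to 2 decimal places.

station 2: 310.1 K = 36.950 °C.
station 3: 103.2 °F = 39.556 °C.
Spread: 41.600 − 36.950 = 4.650 °C.

4.65 K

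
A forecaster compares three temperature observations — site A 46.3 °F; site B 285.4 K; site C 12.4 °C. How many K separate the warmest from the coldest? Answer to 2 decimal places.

site A: 46.3 °F = 7.944 °C.
site B: 285.4 K = 12.250 °C.
Spread: 12.400 − 7.944 = 4.456 °C.

4.46 K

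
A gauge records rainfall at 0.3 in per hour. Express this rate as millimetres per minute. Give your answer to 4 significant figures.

0.1270 mm/minute

0.3 in/hour × 25.4 mm/in × 0.0166667 hour/minute = 0.1270 mm/minute.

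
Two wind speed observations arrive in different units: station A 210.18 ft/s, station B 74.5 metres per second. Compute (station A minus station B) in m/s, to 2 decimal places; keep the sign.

-10.44 m/s

station A: 210.18 ft/s = 64.0629 m/s.
Difference: 64.0629 − 74.5000 = -10.44 m/s.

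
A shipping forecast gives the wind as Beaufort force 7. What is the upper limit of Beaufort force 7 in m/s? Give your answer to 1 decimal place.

17.1 m/s

Beaufort 7 (near gale) spans 13.9–17.1 m/s.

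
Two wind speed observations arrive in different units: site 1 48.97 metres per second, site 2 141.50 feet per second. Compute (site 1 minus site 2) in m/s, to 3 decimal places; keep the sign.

5.841 m/s

site 2: 141.50 ft/s = 43.12920 m/s.
Difference: 48.97000 − 43.12920 = 5.841 m/s.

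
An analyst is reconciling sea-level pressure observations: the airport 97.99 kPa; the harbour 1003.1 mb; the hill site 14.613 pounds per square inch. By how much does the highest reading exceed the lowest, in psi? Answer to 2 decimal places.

0.40 psi

the airport: 97.99 kPa = 14.2122 psi.
the harbour: 1003.1 mb = 14.5487 psi.
Spread: 14.6130 − 14.2122 = 0.40 psi.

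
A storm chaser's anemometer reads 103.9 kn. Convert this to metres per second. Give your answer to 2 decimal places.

1 kt = 0.514444 m/s, so 103.9 × 0.514444 = 53.45 m/s.

53.45 m/s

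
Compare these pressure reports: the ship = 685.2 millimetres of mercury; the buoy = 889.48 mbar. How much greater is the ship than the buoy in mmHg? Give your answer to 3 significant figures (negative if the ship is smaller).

the buoy: 889.48 mb = 667.165 mmHg.
Difference: 685.200 − 667.165 = 18.0 mmHg.

18.0 mmHg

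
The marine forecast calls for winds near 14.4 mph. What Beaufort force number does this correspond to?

Beaufort force 4

14.4 mph = 6.4 m/s, which is Beaufort 4 (moderate breeze, 5.5–7.9 m/s).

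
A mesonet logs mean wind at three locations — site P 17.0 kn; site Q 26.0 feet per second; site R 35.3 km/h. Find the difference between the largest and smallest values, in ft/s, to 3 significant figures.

site P: 17.0 kt = 28.6928 ft/s.
site R: 35.3 km/h = 32.1705 ft/s.
Spread: 32.1705 − 26.0000 = 6.17 ft/s.

6.17 ft/s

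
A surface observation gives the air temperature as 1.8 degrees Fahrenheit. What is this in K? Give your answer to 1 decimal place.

256.4 K

First to °C: -16.78 °C.
Then to K: 256.4 K.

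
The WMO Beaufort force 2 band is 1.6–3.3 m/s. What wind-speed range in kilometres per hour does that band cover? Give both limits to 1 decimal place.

1.6–3.3 m/s × 3.6 = 5.8–11.9 km/h.

5.8 to 11.9 km/h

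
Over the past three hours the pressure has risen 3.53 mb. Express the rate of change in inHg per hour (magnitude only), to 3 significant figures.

3.53 mb / 3 h × 0.02953 inHg/mb = 0.0347 inHg/h.

0.0347 inHg per hour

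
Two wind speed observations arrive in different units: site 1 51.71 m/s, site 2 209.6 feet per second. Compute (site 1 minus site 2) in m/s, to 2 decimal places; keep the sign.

-12.18 m/s

site 2: 209.6 ft/s = 63.8861 m/s.
Difference: 51.7100 − 63.8861 = -12.18 m/s.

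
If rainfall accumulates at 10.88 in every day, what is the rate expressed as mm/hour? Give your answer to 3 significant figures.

10.88 in/day × 25.4 mm/in × 0.0416667 day/hour = 11.5 mm/hour.

11.5 mm/hour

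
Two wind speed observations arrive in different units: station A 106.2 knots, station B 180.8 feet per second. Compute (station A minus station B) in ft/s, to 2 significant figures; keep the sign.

station A: 106.2 kt = 179.245 ft/s.
Difference: 179.245 − 180.800 = -1.6 ft/s.

-1.6 ft/s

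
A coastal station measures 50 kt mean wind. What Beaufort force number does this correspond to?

50 kt lies in the Beaufort 10 band (storm, 48–55 kt).

Beaufort force 10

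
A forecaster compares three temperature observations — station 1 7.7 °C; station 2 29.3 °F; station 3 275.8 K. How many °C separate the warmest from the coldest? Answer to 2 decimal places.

station 2: 29.3 °F = -1.500 °C.
station 3: 275.8 K = 2.650 °C.
Spread: 7.700 − (-1.500) = 9.200 °C.

9.20 °C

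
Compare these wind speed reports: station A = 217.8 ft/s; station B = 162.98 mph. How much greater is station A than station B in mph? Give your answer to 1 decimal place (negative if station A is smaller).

station A: 217.8 ft/s = 148.500 mph.
Difference: 148.500 − 162.980 = -14.5 mph.

-14.5 mph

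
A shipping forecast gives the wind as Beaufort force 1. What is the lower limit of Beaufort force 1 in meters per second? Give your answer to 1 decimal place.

Beaufort 1 (light air) spans 0.3–1.5 m/s.

0.3 m/s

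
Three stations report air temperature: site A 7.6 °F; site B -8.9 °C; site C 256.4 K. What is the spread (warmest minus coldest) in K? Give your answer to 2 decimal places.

site A: 7.6 °F = -13.556 °C.
site C: 256.4 K = -16.750 °C.
Spread: (-8.900) − (-16.750) = 7.850 °C.

7.85 K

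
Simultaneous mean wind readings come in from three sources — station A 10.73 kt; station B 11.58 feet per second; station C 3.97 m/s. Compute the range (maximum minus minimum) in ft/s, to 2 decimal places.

station A: 10.73 kt = 18.1102 ft/s.
station C: 3.97 m/s = 13.0249 ft/s.
Spread: 18.1102 − 11.5800 = 6.53 ft/s.

6.53 ft/s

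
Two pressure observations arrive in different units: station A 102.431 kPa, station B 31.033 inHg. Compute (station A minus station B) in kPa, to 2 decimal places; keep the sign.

station B: 31.033 inHg = 105.0898 kPa.
Difference: 102.4310 − 105.0898 = -2.66 kPa.

-2.66 kPa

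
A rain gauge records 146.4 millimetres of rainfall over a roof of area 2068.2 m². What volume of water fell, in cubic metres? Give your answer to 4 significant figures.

1 mm over 1 m² is 1 L, so volume = 146.4 × 2068.2 = 302784.48 L = 302.8 m³.

302.8 cubic metres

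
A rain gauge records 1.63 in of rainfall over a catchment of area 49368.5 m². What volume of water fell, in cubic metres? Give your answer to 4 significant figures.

2044 cubic metres

Depth: 1.63 in × 25.4 = 41.402 mm.
1 mm over 1 m² is 1 L, so volume = 41.402 × 49368.5 = 2043954.6 L = 2044 m³.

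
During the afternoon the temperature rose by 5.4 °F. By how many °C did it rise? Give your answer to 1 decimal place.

3.0 °C

For a temperature change the 32° offset cancels: Δ°C = 5.4 × 0.5556 = 3.0 °C.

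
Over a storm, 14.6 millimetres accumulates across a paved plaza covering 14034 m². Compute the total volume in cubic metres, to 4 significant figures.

1 mm over 1 m² is 1 L, so volume = 14.6 × 14034 = 204896.4 L = 204.9 m³.

204.9 cubic metres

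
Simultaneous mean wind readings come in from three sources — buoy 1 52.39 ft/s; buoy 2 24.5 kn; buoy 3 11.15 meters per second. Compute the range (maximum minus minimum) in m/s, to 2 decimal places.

4.82 m/s

buoy 1: 52.39 ft/s = 15.9685 m/s.
buoy 2: 24.5 kt = 12.6039 m/s.
Spread: 15.9685 − 11.1500 = 4.82 m/s.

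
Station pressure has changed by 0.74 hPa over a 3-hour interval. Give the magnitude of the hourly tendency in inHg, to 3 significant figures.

0.00728 inHg per hour

0.74 hPa / 3 h × 0.02953 inHg/hPa = 0.00728 inHg/h.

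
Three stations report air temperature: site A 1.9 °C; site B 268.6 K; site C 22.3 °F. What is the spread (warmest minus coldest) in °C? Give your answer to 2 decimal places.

site B: 268.6 K = -4.550 °C.
site C: 22.3 °F = -5.389 °C.
Spread: 1.900 − (-5.389) = 7.289 °C.

7.29 °C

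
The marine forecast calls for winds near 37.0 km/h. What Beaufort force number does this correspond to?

37.0 km/h = 10.3 m/s, which is Beaufort 5 (fresh breeze, 8.0–10.7 m/s).

Beaufort force 5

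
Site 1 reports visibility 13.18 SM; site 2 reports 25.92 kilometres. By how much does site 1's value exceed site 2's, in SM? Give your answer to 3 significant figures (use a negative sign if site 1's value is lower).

-2.93 SM

site 2: 25.92 km = 16.1059 SM.
Difference: 13.1800 − 16.1059 = -2.93 SM.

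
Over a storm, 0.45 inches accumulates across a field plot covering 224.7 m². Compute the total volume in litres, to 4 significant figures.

Depth: 0.45 in × 25.4 = 11.43 mm.
1 mm over 1 m² is 1 L, so volume = 11.43 × 224.7 = 2568.321 L ≈ 2568 L.

2568 litres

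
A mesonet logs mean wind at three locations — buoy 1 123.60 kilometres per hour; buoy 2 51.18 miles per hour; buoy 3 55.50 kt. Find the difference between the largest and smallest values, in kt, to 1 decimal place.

buoy 1: 123.60 km/h = 66.739 kt.
buoy 2: 51.18 mph = 44.474 kt.
Spread: 66.739 − 44.474 = 22.3 kt.

22.3 kt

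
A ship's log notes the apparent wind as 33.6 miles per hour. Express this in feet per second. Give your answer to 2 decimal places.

49.28 ft/s

1 mph = 1.46667 ft/s, so 33.6 × 1.46667 = 49.28 ft/s.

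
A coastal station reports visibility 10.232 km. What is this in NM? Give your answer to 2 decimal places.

1 km = 0.539957 nmi, so 10.232 × 0.539957 = 5.52 nmi.

5.52 nmi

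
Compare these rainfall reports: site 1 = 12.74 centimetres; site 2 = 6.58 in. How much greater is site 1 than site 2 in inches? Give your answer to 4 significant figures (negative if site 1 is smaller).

-1.564 in

site 1: 12.74 cm = 5.01575 in.
Difference: 5.01575 − 6.58000 = -1.564 in.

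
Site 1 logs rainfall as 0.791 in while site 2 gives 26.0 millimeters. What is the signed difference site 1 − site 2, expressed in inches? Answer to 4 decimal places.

site 2: 26.0 mm = 1.023622 in.
Difference: 0.791000 − 1.023622 = -0.2326 in.

-0.2326 in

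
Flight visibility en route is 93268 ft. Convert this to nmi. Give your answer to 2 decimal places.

1 ft = 0.000164579 nmi, so 93268 × 0.000164579 = 15.35 nmi.

15.35 nmi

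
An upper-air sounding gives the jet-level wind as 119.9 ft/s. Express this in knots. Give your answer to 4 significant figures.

71.04 kt

1 ft/s = 0.592484 kt, so 119.9 × 0.592484 = 71.04 kt.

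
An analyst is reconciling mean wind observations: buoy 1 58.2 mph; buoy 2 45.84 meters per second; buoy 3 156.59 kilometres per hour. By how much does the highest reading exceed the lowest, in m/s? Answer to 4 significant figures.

19.82 m/s

buoy 1: 58.2 mph = 26.0177 m/s.
buoy 3: 156.59 km/h = 43.4972 m/s.
Spread: 45.8400 − 26.0177 = 19.82 m/s.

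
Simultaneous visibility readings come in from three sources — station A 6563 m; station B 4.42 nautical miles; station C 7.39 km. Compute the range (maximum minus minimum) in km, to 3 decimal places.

1.623 km

station A: 6563 m = 6.56300 km.
station B: 4.42 nmi = 8.18584 km.
Spread: 8.18584 − 6.56300 = 1.623 km.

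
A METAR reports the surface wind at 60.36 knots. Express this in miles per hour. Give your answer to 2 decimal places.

1 kt = 1.15078 mph, so 60.36 × 1.15078 = 69.46 mph.

69.46 mph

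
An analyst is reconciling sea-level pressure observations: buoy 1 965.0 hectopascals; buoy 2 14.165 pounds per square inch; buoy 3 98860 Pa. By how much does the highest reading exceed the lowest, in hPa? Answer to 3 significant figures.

23.6 hPa

buoy 2: 14.165 psi = 976.642 hPa.
buoy 3: 98860 Pa = 988.600 hPa.
Spread: 988.600 − 965.000 = 23.6 hPa.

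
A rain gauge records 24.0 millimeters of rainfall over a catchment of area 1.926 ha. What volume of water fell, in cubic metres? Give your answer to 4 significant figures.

Area: 1.926 ha = 19260 m².
1 mm over 1 m² is 1 L, so volume = 24 × 19260 = 462240 L = 462.2 m³.

462.2 cubic metres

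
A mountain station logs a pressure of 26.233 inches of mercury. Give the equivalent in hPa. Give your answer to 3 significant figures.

1 inHg = 33.8639 hPa, so 26.233 × 33.8639 = 888 hPa.

888 hPa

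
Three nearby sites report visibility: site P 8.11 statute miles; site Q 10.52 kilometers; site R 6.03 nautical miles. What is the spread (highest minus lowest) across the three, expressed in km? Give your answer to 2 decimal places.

site P: 8.11 SM = 13.0518 km.
site R: 6.03 nmi = 11.1676 km.
Spread: 13.0518 − 10.5200 = 2.53 km.

2.53 km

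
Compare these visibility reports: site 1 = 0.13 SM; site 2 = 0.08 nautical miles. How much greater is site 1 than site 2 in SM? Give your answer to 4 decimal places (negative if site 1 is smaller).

site 2: 0.08 nmi = 0.092062 SM.
Difference: 0.130000 − 0.092062 = 0.0379 SM.

0.0379 SM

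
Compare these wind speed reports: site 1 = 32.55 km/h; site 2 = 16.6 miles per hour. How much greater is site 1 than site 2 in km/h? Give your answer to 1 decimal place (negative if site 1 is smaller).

5.8 km/h

site 2: 16.6 mph = 26.715 km/h.
Difference: 32.550 − 26.715 = 5.8 km/h.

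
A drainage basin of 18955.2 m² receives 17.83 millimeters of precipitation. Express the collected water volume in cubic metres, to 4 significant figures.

1 mm over 1 m² is 1 L, so volume = 17.83 × 18955.2 = 337971.22 L = 338.0 m³.

338.0 cubic metres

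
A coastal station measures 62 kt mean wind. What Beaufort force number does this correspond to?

Beaufort force 11

62 kt lies in the Beaufort 11 band (violent storm, 56–63 kt).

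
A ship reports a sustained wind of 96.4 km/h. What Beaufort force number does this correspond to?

Beaufort force 10

96.4 km/h = 26.8 m/s, which is Beaufort 10 (storm, 24.5–28.4 m/s).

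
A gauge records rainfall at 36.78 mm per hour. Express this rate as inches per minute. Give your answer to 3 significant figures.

36.78 mm/hour × 0.0393701 in/mm × 0.0166667 hour/minute = 0.0241 in/minute.

0.0241 in/minute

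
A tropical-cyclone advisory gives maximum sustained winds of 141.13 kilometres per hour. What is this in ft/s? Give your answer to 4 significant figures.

1 km/h = 0.911344 ft/s, so 141.13 × 0.911344 = 128.6 ft/s.

128.6 ft/s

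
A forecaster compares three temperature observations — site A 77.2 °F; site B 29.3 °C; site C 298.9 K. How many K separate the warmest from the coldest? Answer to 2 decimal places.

4.19 K

site A: 77.2 °F = 25.111 °C.
site C: 298.9 K = 25.750 °C.
Spread: 29.300 − 25.111 = 4.189 °C.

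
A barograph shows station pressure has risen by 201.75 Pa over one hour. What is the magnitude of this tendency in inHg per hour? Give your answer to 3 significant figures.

201.75 Pa / 1 h × 0.0002953 inHg/Pa = 0.0596 inHg/h.

0.0596 inHg per hour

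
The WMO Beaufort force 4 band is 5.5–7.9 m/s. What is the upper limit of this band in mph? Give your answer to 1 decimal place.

5.5–7.9 m/s × 2.237 = 12.3–17.7 mph.

17.7 mph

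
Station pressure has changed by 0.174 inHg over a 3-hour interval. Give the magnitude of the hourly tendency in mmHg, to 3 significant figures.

1.47 mmHg per hour

0.174 inHg / 3 h × 25.4 mmHg/inHg = 1.47 mmHg/h.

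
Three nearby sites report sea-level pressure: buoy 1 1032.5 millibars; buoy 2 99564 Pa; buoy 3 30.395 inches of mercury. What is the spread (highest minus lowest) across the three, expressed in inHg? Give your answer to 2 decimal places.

1.09 inHg

buoy 1: 1032.5 mb = 30.4897 inHg.
buoy 2: 99564 Pa = 29.4012 inHg.
Spread: 30.4897 − 29.4012 = 1.09 inHg.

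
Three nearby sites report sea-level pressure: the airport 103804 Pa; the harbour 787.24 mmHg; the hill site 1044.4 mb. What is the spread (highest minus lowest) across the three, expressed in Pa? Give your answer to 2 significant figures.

1200 Pa

the harbour: 787.24 mmHg = 104956.72 Pa.
the hill site: 1044.4 mb = 104440.00 Pa.
Spread: 104956.72 − 103804.00 = 1200 Pa.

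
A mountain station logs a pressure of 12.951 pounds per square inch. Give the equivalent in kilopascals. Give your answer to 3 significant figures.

1 psi = 6.89476 kPa, so 12.951 × 6.89476 = 89.3 kPa.

89.3 kPa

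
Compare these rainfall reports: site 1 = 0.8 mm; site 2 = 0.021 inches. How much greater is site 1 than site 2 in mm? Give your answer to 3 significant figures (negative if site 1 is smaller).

0.267 mm

site 2: 0.021 in = 0.53340 mm.
Difference: 0.80000 − 0.53340 = 0.267 mm.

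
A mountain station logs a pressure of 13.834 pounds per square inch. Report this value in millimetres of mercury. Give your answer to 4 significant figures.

1 psi = 51.7149 mmHg, so 13.834 × 51.7149 = 715.4 mmHg.

715.4 mmHg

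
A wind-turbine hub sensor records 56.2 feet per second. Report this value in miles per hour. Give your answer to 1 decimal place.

1 ft/s = 0.681818 mph, so 56.2 × 0.681818 = 38.3 mph.

38.3 mph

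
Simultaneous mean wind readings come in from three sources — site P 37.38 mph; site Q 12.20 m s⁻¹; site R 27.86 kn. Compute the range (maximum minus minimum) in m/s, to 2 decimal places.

4.51 m/s

site P: 37.38 mph = 16.7104 m/s.
site R: 27.86 kt = 14.3324 m/s.
Spread: 16.7104 − 12.2000 = 4.51 m/s.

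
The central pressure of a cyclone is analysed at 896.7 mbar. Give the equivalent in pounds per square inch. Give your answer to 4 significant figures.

13.01 psi

1 mb = 0.0145038 psi, so 896.7 × 0.0145038 = 13.01 psi.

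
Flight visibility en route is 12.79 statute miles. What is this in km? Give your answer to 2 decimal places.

1 SM = 1.60934 km, so 12.79 × 1.60934 = 20.58 km.

20.58 km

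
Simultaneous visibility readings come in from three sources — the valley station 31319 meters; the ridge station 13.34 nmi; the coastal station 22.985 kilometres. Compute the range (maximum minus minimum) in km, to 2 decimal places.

the valley station: 31319 m = 31.3190 km.
the ridge station: 13.34 nmi = 24.7057 km.
Spread: 31.3190 − 22.9850 = 8.33 km.

8.33 km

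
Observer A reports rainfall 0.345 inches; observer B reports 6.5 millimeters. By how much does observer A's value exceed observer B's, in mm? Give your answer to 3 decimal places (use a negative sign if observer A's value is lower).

observer A: 0.345 in = 8.76300 mm.
Difference: 8.76300 − 6.50000 = 2.263 mm.

2.263 mm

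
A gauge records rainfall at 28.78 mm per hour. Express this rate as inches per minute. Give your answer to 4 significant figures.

0.01888 in/minute

28.78 mm/hour × 0.0393701 in/mm × 0.0166667 hour/minute = 0.01888 in/minute.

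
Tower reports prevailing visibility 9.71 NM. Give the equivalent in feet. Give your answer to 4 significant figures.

59000 ft

1 nmi = 6076.12 ft, so 9.71 × 6076.12 = 59000 ft.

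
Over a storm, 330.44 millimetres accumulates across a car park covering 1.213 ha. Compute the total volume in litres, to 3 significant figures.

Area: 1.213 ha = 12130 m².
1 mm over 1 m² is 1 L, so volume = 330.44 × 12130 = 4008237.2 L ≈ 4010000 L.

4010000 litres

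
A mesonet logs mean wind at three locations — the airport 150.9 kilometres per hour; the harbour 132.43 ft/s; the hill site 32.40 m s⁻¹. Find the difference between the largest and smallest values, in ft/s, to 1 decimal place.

the airport: 150.9 km/h = 137.522 ft/s.
the hill site: 32.40 m/s = 106.299 ft/s.
Spread: 137.522 − 106.299 = 31.2 ft/s.

31.2 ft/s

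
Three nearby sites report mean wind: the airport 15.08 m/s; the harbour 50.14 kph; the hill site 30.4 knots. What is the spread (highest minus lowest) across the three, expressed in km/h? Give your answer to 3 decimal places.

the airport: 15.08 m/s = 54.28800 km/h.
the hill site: 30.4 kt = 56.30080 km/h.
Spread: 56.30080 − 50.14000 = 6.161 km/h.

6.161 km/h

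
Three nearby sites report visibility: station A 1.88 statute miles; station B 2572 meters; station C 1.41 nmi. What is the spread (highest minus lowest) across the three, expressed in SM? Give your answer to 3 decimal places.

station B: 2572 m = 1.59817 SM.
station C: 1.41 nmi = 1.62260 SM.
Spread: 1.88000 − 1.59817 = 0.282 SM.

0.282 SM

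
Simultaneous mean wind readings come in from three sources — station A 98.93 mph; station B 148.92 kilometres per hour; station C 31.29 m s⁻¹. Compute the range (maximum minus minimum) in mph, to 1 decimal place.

station B: 148.92 km/h = 92.535 mph.
station C: 31.29 m/s = 69.994 mph.
Spread: 98.930 − 69.994 = 28.9 mph.

28.9 mph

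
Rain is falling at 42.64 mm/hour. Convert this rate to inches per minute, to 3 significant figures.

42.64 mm/hour × 0.0393701 in/mm × 0.0166667 hour/minute = 0.0280 in/minute.

0.0280 in/minute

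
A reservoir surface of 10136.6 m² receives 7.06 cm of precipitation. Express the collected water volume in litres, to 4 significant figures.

Depth: 7.06 cm × 10 = 70.6 mm.
1 mm over 1 m² is 1 L, so volume = 70.6 × 10136.6 = 715643.96 L ≈ 715600 L.

715600 litres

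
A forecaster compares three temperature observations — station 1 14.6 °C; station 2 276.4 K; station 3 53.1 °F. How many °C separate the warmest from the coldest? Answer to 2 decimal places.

11.35 °C

station 2: 276.4 K = 3.250 °C.
station 3: 53.1 °F = 11.722 °C.
Spread: 14.600 − 3.250 = 11.350 °C.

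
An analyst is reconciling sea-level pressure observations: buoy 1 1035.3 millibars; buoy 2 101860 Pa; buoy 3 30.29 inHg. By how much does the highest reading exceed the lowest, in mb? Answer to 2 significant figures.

17 mb

buoy 2: 101860 Pa = 1018.60 mb.
buoy 3: 30.29 inHg = 1025.74 mb.
Spread: 1035.30 − 1018.60 = 17 mb.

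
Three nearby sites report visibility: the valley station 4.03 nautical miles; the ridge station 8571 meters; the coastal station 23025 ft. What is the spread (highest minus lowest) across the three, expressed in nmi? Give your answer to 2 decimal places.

the ridge station: 8571 m = 4.6280 nmi.
the coastal station: 23025 ft = 3.7894 nmi.
Spread: 4.6280 − 3.7894 = 0.84 nmi.

0.84 nmi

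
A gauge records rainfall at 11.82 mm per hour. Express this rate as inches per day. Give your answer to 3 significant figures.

11.82 mm/hour × 0.0393701 in/mm × 24 hour/day = 11.2 in/day.

11.2 in/day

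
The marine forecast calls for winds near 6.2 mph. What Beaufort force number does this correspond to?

6.2 mph = 2.8 m/s, which is Beaufort 2 (light breeze, 1.6–3.3 m/s).

Beaufort force 2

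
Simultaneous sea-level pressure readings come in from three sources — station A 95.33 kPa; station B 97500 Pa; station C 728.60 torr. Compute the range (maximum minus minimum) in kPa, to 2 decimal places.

station B: 97500 Pa = 97.5000 kPa.
station C: 728.60 mmHg = 97.1387 kPa.
Spread: 97.5000 − 95.3300 = 2.17 kPa.

2.17 kPa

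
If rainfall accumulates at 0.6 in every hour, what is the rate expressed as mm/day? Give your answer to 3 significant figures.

366 mm/day

0.6 in/hour × 25.4 mm/in × 24 hour/day = 366 mm/day.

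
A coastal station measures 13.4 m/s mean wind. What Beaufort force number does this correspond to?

13.4 m/s lies in the Beaufort 6 band (strong breeze, 10.8–13.8 m/s).

Beaufort force 6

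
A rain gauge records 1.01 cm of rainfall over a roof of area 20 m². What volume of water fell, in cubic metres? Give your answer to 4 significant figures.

0.2020 cubic metres

Depth: 1.01 cm × 10 = 10.1 mm.
1 mm over 1 m² is 1 L, so volume = 10.1 × 20 = 202 L = 0.2020 m³.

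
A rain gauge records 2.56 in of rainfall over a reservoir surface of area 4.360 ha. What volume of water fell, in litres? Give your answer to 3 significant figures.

Depth: 2.56 in × 25.4 = 65.024 mm.
Area: 4.360 ha = 43600 m².
1 mm over 1 m² is 1 L, so volume = 65.024 × 43600 = 2835046.4 L ≈ 2840000 L.

2840000 litres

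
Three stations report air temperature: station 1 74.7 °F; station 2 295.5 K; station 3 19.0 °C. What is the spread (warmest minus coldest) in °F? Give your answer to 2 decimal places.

station 1: 74.7 °F = 23.722 °C.
station 2: 295.5 K = 22.350 °C.
Spread: 23.722 − 19.000 = 4.722 °C = 8.50 °F.

8.50 °F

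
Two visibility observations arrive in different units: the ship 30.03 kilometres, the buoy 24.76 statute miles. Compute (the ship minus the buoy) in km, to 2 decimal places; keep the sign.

-9.82 km

the buoy: 24.76 SM = 39.8474 km.
Difference: 30.0300 − 39.8474 = -9.82 km.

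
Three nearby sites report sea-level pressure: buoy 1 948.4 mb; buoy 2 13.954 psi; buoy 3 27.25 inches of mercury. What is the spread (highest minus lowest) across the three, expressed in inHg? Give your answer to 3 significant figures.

buoy 1: 948.4 mb = 28.0062 inHg.
buoy 2: 13.954 psi = 28.4106 inHg.
Spread: 28.4106 − 27.2500 = 1.16 inHg.

1.16 inHg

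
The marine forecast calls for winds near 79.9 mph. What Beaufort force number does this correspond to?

Beaufort force 12

79.9 mph = 35.7 m/s, which is Beaufort 12 (hurricane force, ≥32.7 m/s).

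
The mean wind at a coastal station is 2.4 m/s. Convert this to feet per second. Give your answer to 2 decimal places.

1 m/s = 3.28084 ft/s, so 2.4 × 3.28084 = 7.87 ft/s.

7.87 ft/s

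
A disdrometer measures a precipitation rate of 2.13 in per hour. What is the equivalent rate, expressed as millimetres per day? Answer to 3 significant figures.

2.13 in/hour × 25.4 mm/in × 24 hour/day = 1300 mm/day.

1300 mm/day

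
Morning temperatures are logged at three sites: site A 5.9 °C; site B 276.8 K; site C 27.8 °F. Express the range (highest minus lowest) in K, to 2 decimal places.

8.23 K

site B: 276.8 K = 3.650 °C.
site C: 27.8 °F = -2.333 °C.
Spread: 5.900 − (-2.333) = 8.233 °C.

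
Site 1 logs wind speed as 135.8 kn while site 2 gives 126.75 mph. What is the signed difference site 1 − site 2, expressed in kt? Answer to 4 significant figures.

site 2: 126.75 mph = 110.1427 kt.
Difference: 135.8000 − 110.1427 = 25.66 kt.

25.66 kt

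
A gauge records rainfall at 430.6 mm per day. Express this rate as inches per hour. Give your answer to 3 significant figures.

430.6 mm/day × 0.0393701 in/mm × 0.0416667 day/hour = 0.706 in/hour.

0.706 in/hour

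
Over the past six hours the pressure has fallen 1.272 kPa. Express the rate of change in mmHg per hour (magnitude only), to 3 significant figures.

1.272 kPa / 6 h × 7.50062 mmHg/kPa = 1.59 mmHg/h.

1.59 mmHg per hour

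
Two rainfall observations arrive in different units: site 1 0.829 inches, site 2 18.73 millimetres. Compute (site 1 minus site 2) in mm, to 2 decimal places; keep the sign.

2.33 mm

site 1: 0.829 in = 21.0566 mm.
Difference: 21.0566 − 18.7300 = 2.33 mm.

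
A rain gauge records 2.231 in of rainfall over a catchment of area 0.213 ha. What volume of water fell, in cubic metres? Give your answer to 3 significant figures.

121 cubic metres

Depth: 2.231 in × 25.4 = 56.6674 mm.
Area: 0.213 ha = 2130 m².
1 mm over 1 m² is 1 L, so volume = 56.6674 × 2130 = 120701.56 L = 121 m³.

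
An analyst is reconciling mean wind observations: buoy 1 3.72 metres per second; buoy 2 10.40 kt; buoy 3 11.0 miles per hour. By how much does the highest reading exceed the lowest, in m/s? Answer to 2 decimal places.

buoy 2: 10.40 kt = 5.3502 m/s.
buoy 3: 11.0 mph = 4.9174 m/s.
Spread: 5.3502 − 3.7200 = 1.63 m/s.

1.63 m/s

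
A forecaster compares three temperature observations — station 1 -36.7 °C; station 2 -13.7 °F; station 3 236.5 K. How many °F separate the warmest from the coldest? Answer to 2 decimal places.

20.36 °F

station 2: -13.7 °F = -25.389 °C.
station 3: 236.5 K = -36.650 °C.
Spread: (-25.389) − (-36.700) = 11.311 °C = 20.36 °F.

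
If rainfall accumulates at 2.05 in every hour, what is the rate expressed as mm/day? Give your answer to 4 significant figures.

1250 mm/day

2.05 in/hour × 25.4 mm/in × 24 hour/day = 1250 mm/day.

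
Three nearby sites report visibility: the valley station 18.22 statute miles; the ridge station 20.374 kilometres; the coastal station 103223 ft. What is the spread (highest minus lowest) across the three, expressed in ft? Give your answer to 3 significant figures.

36400 ft

the valley station: 18.22 SM = 96201.60 ft.
the ridge station: 20.374 km = 66843.83 ft.
Spread: 103223.00 − 66843.83 = 36400 ft.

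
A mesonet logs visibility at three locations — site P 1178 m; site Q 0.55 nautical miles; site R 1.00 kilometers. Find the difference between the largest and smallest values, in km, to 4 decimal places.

site P: 1178 m = 1.178000 km.
site Q: 0.55 nmi = 1.018600 km.
Spread: 1.178000 − 1.000000 = 0.1780 km.

0.1780 km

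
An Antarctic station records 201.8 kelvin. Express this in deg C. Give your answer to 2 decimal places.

°C = 201.8 − 273.15 = -71.35 °C.

-71.35 °C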